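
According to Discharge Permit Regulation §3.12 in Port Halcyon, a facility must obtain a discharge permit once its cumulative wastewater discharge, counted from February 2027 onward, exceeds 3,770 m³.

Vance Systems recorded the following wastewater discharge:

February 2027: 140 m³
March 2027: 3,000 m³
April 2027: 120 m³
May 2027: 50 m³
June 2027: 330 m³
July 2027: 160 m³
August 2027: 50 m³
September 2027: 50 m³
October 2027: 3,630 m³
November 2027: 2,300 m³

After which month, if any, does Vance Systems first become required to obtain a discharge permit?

July 2027

Through February 2027: 140 m³
Through March 2027: 3,140 m³
Through April 2027: 3,260 m³
Through May 2027: 3,310 m³
Through June 2027: 3,640 m³
Through July 2027: 3,800 m³ ← exceeds threshold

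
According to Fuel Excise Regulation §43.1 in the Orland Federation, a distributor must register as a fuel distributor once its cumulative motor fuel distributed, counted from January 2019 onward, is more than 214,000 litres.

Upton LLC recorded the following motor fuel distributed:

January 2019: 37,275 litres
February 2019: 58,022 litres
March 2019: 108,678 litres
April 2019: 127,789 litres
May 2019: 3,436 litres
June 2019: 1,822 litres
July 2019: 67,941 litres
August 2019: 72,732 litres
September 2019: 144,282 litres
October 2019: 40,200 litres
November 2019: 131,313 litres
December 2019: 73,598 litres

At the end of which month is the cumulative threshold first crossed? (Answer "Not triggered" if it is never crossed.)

Through January 2019: 37,275 litres
Through February 2019: 95,297 litres
Through March 2019: 203,975 litres
Through April 2019: 331,764 litres ← exceeds threshold

April 2019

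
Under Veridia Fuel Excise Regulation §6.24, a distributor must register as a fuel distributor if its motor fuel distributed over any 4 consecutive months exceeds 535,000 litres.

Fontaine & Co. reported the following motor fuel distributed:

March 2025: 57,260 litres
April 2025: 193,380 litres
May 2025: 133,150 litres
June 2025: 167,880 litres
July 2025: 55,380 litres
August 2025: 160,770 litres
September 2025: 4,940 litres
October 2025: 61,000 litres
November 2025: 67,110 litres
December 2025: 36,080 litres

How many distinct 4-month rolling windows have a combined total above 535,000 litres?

2

March 2025–June 2025: 57,260 litres + 193,380 litres + 133,150 litres + 167,880 litres = 551,670 litres (over)
April 2025–July 2025: 193,380 litres + 133,150 litres + 167,880 litres + 55,380 litres = 549,790 litres (over)
May 2025–August 2025: 133,150 litres + 167,880 litres + 55,380 litres + 160,770 litres = 517,180 litres (under)
June 2025–September 2025: 167,880 litres + 55,380 litres + 160,770 litres + 4,940 litres = 388,970 litres (under)
July 2025–October 2025: 55,380 litres + 160,770 litres + 4,940 litres + 61,000 litres = 282,090 litres (under)
August 2025–November 2025: 160,770 litres + 4,940 litres + 61,000 litres + 67,110 litres = 293,820 litres (under)
September 2025–December 2025: 4,940 litres + 61,000 litres + 67,110 litres + 36,080 litres = 169,130 litres (under)
2 windows exceed the threshold.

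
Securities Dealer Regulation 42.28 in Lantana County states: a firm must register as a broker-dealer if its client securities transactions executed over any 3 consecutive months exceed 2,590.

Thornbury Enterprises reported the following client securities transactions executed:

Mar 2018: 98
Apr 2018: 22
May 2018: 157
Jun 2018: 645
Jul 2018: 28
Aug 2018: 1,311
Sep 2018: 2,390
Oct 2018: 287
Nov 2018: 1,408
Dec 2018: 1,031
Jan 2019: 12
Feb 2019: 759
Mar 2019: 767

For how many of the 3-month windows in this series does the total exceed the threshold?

Mar 2018–May 2018: 98 + 22 + 157 = 277 (under)
Apr 2018–Jun 2018: 22 + 157 + 645 = 824 (under)
May 2018–Jul 2018: 157 + 645 + 28 = 830 (under)
Jun 2018–Aug 2018: 645 + 28 + 1,311 = 1,984 (under)
Jul 2018–Sep 2018: 28 + 1,311 + 2,390 = 3,729 (over)
Aug 2018–Oct 2018: 1,311 + 2,390 + 287 = 3,988 (over)
Sep 2018–Nov 2018: 2,390 + 287 + 1,408 = 4,085 (over)
Oct 2018–Dec 2018: 287 + 1,408 + 1,031 = 2,726 (over)
Nov 2018–Jan 2019: 1,408 + 1,031 + 12 = 2,451 (under)
Dec 2018–Feb 2019: 1,031 + 12 + 759 = 1,802 (under)
Jan 2019–Mar 2019: 12 + 759 + 767 = 1,538 (under)
4 windows exceed the threshold.

4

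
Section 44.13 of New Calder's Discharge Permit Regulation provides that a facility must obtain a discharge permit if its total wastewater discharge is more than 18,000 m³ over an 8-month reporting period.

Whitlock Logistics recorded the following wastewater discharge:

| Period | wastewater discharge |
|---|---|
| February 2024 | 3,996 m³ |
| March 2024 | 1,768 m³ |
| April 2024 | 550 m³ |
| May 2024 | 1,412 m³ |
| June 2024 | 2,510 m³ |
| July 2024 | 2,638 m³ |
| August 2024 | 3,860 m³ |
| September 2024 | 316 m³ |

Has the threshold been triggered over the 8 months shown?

No

Total wastewater discharge: 3,996 m³ + 1,768 m³ + 550 m³ + 1,412 m³ + 2,510 m³ + 2,638 m³ + 3,860 m³ + 316 m³ = 17,050 m³.
17,050 m³ ≤ 18,000 m³, so the threshold is not exceeded.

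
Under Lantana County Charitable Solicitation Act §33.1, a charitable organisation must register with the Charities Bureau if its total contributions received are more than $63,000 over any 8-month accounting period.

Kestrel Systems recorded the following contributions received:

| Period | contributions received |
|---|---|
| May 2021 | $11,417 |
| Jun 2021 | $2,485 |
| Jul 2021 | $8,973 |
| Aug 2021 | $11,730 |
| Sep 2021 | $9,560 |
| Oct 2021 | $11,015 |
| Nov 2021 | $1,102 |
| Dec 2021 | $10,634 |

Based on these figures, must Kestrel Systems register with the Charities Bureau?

Total contributions received: $11,417 + $2,485 + $8,973 + $11,730 + $9,560 + $11,015 + $1,102 + $10,634 = $66,916.
$66,916 > $63,000, so the threshold is exceeded.

Yes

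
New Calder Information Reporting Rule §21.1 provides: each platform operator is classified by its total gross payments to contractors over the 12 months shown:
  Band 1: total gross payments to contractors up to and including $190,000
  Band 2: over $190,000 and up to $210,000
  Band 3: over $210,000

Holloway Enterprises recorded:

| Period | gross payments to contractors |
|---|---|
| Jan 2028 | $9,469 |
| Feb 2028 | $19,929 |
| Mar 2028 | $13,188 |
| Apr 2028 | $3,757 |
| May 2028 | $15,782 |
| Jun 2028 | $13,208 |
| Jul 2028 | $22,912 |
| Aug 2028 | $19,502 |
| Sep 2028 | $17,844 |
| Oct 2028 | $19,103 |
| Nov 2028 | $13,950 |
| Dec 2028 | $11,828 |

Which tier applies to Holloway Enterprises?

Band 1

Total gross payments to contractors: $9,469 + $19,929 + $13,188 + $3,757 + $15,782 + $13,208 + $22,912 + $19,502 + $17,844 + $19,103 + $13,950 + $11,828 = $180,472.
$180,472 ≤ $190,000, so Band 1 applies.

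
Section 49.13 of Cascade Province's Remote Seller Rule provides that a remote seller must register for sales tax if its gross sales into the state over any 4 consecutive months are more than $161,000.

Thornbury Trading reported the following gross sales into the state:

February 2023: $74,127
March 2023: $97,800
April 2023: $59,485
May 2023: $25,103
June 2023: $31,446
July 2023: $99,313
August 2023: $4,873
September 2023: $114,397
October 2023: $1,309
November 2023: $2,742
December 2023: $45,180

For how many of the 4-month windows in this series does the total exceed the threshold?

February 2023–May 2023: $74,127 + $97,800 + $59,485 + $25,103 = $256,515 (over)
March 2023–June 2023: $97,800 + $59,485 + $25,103 + $31,446 = $213,834 (over)
April 2023–July 2023: $59,485 + $25,103 + $31,446 + $99,313 = $215,347 (over)
May 2023–August 2023: $25,103 + $31,446 + $99,313 + $4,873 = $160,735 (under)
June 2023–September 2023: $31,446 + $99,313 + $4,873 + $114,397 = $250,029 (over)
July 2023–October 2023: $99,313 + $4,873 + $114,397 + $1,309 = $219,892 (over)
August 2023–November 2023: $4,873 + $114,397 + $1,309 + $2,742 = $123,321 (under)
September 2023–December 2023: $114,397 + $1,309 + $2,742 + $45,180 = $163,628 (over)
6 windows exceed the threshold.

6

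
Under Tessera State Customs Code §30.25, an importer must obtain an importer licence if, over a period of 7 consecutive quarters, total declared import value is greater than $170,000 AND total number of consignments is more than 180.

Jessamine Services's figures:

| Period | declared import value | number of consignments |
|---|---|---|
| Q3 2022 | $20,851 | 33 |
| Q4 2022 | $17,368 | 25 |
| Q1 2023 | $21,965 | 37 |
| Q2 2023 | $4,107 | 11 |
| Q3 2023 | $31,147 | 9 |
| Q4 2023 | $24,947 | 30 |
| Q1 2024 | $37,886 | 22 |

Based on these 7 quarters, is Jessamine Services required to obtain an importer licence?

No

Total declared import value: $20,851 + $17,368 + $21,965 + $4,107 + $31,147 + $24,947 + $37,886 = $158,271 (≤ $170,000).
Total number of consignments: 33 + 25 + 37 + 11 + 9 + 30 + 22 = 167 (≤ 180).
The test is 'and': the rule requires both, and at least one is not exceeded.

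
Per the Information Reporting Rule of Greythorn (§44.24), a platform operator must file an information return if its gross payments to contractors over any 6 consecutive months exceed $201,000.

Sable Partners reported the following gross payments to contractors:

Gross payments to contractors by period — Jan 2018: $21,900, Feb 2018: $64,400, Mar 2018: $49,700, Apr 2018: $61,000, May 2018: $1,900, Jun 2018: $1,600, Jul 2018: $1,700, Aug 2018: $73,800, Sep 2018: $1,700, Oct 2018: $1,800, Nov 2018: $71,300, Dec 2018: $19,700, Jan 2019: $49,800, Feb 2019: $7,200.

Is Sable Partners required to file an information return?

Jan 2018–Jun 2018: $21,900 + $64,400 + $49,700 + $61,000 + $1,900 + $1,600 = $200,500 (under)
Feb 2018–Jul 2018: $64,400 + $49,700 + $61,000 + $1,900 + $1,600 + $1,700 = $180,300 (under)
Mar 2018–Aug 2018: $49,700 + $61,000 + $1,900 + $1,600 + $1,700 + $73,800 = $189,700 (under)
Apr 2018–Sep 2018: $61,000 + $1,900 + $1,600 + $1,700 + $73,800 + $1,700 = $141,700 (under)
May 2018–Oct 2018: $1,900 + $1,600 + $1,700 + $73,800 + $1,700 + $1,800 = $82,500 (under)
Jun 2018–Nov 2018: $1,600 + $1,700 + $73,800 + $1,700 + $1,800 + $71,300 = $151,900 (under)
Jul 2018–Dec 2018: $1,700 + $73,800 + $1,700 + $1,800 + $71,300 + $19,700 = $170,000 (under)
Aug 2018–Jan 2019: $73,800 + $1,700 + $1,800 + $71,300 + $19,700 + $49,800 = $218,100 (over)
Sep 2018–Feb 2019: $1,700 + $1,800 + $71,300 + $19,700 + $49,800 + $7,200 = $151,500 (under)
At least one window exceeds $201,000.

Yes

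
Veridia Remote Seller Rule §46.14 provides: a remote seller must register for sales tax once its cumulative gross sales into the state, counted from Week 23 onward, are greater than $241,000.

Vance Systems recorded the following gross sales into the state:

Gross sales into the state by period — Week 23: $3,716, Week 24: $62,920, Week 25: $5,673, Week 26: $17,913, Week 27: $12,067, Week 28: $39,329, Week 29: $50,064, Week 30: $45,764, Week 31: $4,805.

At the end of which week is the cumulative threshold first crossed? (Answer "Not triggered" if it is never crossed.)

Week 31

Through Week 23: $3,716
Through Week 24: $66,636
Through Week 25: $72,309
Through Week 26: $90,222
Through Week 27: $102,289
Through Week 28: $141,618
Through Week 29: $191,682
Through Week 30: $237,446
Through Week 31: $242,251 ← exceeds threshold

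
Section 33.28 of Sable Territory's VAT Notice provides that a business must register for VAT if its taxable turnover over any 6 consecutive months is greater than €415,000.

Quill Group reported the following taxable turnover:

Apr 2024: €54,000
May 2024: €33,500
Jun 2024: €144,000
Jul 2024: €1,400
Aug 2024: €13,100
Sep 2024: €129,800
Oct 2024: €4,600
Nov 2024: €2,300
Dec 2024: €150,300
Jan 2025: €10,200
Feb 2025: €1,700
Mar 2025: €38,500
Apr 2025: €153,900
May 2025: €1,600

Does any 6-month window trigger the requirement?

No

Apr 2024–Sep 2024: €54,000 + €33,500 + €144,000 + €1,400 + €13,100 + €129,800 = €375,800 (under)
May 2024–Oct 2024: €33,500 + €144,000 + €1,400 + €13,100 + €129,800 + €4,600 = €326,400 (under)
Jun 2024–Nov 2024: €144,000 + €1,400 + €13,100 + €129,800 + €4,600 + €2,300 = €295,200 (under)
Jul 2024–Dec 2024: €1,400 + €13,100 + €129,800 + €4,600 + €2,300 + €150,300 = €301,500 (under)
Aug 2024–Jan 2025: €13,100 + €129,800 + €4,600 + €2,300 + €150,300 + €10,200 = €310,300 (under)
Sep 2024–Feb 2025: €129,800 + €4,600 + €2,300 + €150,300 + €10,200 + €1,700 = €298,900 (under)
Oct 2024–Mar 2025: €4,600 + €2,300 + €150,300 + €10,200 + €1,700 + €38,500 = €207,600 (under)
Nov 2024–Apr 2025: €2,300 + €150,300 + €10,200 + €1,700 + €38,500 + €153,900 = €356,900 (under)
Dec 2024–May 2025: €150,300 + €10,200 + €1,700 + €38,500 + €153,900 + €1,600 = €356,200 (under)
No window exceeds €415,000.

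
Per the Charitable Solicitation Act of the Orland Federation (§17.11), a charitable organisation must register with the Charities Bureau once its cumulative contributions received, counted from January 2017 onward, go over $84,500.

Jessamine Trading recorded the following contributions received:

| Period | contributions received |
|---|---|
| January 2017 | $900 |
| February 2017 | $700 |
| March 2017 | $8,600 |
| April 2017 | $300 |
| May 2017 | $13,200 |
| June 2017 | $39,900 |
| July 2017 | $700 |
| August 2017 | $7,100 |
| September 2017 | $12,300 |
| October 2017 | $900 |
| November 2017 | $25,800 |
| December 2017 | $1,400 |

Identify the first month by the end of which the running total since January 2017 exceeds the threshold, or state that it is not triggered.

Through January 2017: $900
Through February 2017: $1,600
Through March 2017: $10,200
Through April 2017: $10,500
Through May 2017: $23,700
Through June 2017: $63,600
Through July 2017: $64,300
Through August 2017: $71,400
Through September 2017: $83,700
Through October 2017: $84,600 ← exceeds threshold

October 2017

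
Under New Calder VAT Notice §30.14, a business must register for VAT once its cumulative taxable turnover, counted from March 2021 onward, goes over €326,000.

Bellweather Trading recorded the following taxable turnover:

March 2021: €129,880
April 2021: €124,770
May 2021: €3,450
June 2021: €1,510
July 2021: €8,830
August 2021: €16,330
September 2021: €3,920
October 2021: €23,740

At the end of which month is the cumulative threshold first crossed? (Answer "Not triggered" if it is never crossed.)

Through March 2021: €129,880
Through April 2021: €254,650
Through May 2021: €258,100
Through June 2021: €259,610
Through July 2021: €268,440
Through August 2021: €284,770
Through September 2021: €288,690
Through October 2021: €312,430
Final cumulative total €312,430 ≤ €326,000; the threshold is never exceeded.

Not triggered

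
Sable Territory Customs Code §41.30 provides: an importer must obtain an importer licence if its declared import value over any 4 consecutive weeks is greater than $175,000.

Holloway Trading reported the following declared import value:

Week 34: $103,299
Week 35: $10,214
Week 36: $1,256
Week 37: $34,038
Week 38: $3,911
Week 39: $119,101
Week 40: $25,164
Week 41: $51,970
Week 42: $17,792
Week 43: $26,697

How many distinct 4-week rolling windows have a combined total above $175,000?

Week 34–Week 37: $103,299 + $10,214 + $1,256 + $34,038 = $148,807 (under)
Week 35–Week 38: $10,214 + $1,256 + $34,038 + $3,911 = $49,419 (under)
Week 36–Week 39: $1,256 + $34,038 + $3,911 + $119,101 = $158,306 (under)
Week 37–Week 40: $34,038 + $3,911 + $119,101 + $25,164 = $182,214 (over)
Week 38–Week 41: $3,911 + $119,101 + $25,164 + $51,970 = $200,146 (over)
Week 39–Week 42: $119,101 + $25,164 + $51,970 + $17,792 = $214,027 (over)
Week 40–Week 43: $25,164 + $51,970 + $17,792 + $26,697 = $121,623 (under)
3 windows exceed the threshold.

3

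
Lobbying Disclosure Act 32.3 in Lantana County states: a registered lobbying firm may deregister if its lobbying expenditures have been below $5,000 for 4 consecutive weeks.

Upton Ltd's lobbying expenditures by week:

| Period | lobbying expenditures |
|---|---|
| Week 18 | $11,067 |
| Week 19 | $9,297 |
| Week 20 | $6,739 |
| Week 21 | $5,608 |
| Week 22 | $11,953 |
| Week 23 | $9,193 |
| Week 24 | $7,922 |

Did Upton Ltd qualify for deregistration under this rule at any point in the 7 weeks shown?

No week is below $5,000.
Longest run of consecutive weeks below the threshold: 0.
0 < 4, so Upton Ltd never became eligible.

No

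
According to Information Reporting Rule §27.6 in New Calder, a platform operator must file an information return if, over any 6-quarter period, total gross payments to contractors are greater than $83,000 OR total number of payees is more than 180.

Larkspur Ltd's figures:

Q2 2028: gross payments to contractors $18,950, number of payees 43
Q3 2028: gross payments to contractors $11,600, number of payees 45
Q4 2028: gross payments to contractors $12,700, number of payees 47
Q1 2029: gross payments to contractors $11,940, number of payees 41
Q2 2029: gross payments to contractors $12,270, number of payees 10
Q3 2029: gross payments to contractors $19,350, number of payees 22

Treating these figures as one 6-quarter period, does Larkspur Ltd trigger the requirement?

Total gross payments to contractors: $18,950 + $11,600 + $12,700 + $11,940 + $12,270 + $19,350 = $86,810 (> $83,000).
Total number of payees: 43 + 45 + 47 + 41 + 10 + 22 = 208 (> 180).
The test is 'or': at least one threshold is exceeded.

Yes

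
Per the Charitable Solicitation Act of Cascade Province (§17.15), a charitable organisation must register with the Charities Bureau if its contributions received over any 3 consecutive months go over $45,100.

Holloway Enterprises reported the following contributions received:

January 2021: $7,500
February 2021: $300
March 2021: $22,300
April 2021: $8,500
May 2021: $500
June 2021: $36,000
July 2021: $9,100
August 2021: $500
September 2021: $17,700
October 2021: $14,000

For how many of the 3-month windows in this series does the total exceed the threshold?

January 2021–March 2021: $7,500 + $300 + $22,300 = $30,100 (under)
February 2021–April 2021: $300 + $22,300 + $8,500 = $31,100 (under)
March 2021–May 2021: $22,300 + $8,500 + $500 = $31,300 (under)
April 2021–June 2021: $8,500 + $500 + $36,000 = $45,000 (under)
May 2021–July 2021: $500 + $36,000 + $9,100 = $45,600 (over)
June 2021–August 2021: $36,000 + $9,100 + $500 = $45,600 (over)
July 2021–September 2021: $9,100 + $500 + $17,700 = $27,300 (under)
August 2021–October 2021: $500 + $17,700 + $14,000 = $32,200 (under)
2 windows exceed the threshold.

2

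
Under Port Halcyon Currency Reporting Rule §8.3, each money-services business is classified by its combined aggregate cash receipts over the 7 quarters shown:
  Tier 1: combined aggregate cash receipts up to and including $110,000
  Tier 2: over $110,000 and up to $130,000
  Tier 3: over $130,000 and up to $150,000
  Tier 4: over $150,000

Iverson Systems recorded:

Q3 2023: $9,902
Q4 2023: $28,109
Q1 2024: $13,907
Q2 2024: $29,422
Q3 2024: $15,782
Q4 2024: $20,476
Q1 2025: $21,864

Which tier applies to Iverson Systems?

Tier 3

Combined aggregate cash receipts: $9,902 + $28,109 + $13,907 + $29,422 + $15,782 + $20,476 + $21,864 = $139,462.
$130,000 < $139,462 ≤ $150,000, so Tier 3 applies.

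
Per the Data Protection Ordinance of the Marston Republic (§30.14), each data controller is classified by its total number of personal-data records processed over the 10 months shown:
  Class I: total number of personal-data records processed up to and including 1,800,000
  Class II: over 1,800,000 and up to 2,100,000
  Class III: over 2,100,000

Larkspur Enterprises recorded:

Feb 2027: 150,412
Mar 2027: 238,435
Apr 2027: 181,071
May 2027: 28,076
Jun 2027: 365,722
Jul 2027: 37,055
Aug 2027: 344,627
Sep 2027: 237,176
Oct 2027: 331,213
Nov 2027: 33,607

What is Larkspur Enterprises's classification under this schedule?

Total number of personal-data records processed: 150,412 + 238,435 + 181,071 + 28,076 + 365,722 + 37,055 + 344,627 + 237,176 + 331,213 + 33,607 = 1,947,394.
1,800,000 < 1,947,394 ≤ 2,100,000, so Class II applies.

Class II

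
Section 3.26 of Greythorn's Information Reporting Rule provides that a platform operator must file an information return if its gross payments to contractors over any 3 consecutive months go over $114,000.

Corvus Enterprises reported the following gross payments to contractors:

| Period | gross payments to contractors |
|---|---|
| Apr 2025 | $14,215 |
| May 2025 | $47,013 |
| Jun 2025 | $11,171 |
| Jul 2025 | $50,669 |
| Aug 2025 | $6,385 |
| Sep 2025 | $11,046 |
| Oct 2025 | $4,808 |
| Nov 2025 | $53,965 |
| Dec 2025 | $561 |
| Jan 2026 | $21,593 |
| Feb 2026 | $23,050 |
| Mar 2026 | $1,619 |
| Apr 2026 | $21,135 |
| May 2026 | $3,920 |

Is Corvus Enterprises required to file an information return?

Apr 2025–Jun 2025: $14,215 + $47,013 + $11,171 = $72,399 (under)
May 2025–Jul 2025: $47,013 + $11,171 + $50,669 = $108,853 (under)
Jun 2025–Aug 2025: $11,171 + $50,669 + $6,385 = $68,225 (under)
Jul 2025–Sep 2025: $50,669 + $6,385 + $11,046 = $68,100 (under)
Aug 2025–Oct 2025: $6,385 + $11,046 + $4,808 = $22,239 (under)
Sep 2025–Nov 2025: $11,046 + $4,808 + $53,965 = $69,819 (under)
Oct 2025–Dec 2025: $4,808 + $53,965 + $561 = $59,334 (under)
Nov 2025–Jan 2026: $53,965 + $561 + $21,593 = $76,119 (under)
Dec 2025–Feb 2026: $561 + $21,593 + $23,050 = $45,204 (under)
Jan 2026–Mar 2026: $21,593 + $23,050 + $1,619 = $46,262 (under)
Feb 2026–Apr 2026: $23,050 + $1,619 + $21,135 = $45,804 (under)
Mar 2026–May 2026: $1,619 + $21,135 + $3,920 = $26,674 (under)
No window exceeds $114,000.

No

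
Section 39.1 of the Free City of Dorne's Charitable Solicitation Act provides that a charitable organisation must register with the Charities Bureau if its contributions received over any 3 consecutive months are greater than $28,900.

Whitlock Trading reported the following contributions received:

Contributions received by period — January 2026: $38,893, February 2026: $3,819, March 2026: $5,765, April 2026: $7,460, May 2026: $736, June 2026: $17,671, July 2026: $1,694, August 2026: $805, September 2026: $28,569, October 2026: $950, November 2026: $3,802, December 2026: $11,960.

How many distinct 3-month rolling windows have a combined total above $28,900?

4

January 2026–March 2026: $38,893 + $3,819 + $5,765 = $48,477 (over)
February 2026–April 2026: $3,819 + $5,765 + $7,460 = $17,044 (under)
March 2026–May 2026: $5,765 + $7,460 + $736 = $13,961 (under)
April 2026–June 2026: $7,460 + $736 + $17,671 = $25,867 (under)
May 2026–July 2026: $736 + $17,671 + $1,694 = $20,101 (under)
June 2026–August 2026: $17,671 + $1,694 + $805 = $20,170 (under)
July 2026–September 2026: $1,694 + $805 + $28,569 = $31,068 (over)
August 2026–October 2026: $805 + $28,569 + $950 = $30,324 (over)
September 2026–November 2026: $28,569 + $950 + $3,802 = $33,321 (over)
October 2026–December 2026: $950 + $3,802 + $11,960 = $16,712 (under)
4 windows exceed the threshold.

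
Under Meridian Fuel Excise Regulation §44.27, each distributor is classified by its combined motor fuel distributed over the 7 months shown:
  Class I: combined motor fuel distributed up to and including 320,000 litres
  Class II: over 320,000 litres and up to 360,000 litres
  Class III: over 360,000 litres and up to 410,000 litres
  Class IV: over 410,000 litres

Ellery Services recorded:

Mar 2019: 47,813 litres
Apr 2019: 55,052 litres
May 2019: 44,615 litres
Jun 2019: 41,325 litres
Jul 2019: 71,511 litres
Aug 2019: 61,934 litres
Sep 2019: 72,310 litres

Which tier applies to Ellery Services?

Class III

Combined motor fuel distributed: 47,813 litres + 55,052 litres + 44,615 litres + 41,325 litres + 71,511 litres + 61,934 litres + 72,310 litres = 394,560 litres.
360,000 litres < 394,560 litres ≤ 410,000 litres, so Class III applies.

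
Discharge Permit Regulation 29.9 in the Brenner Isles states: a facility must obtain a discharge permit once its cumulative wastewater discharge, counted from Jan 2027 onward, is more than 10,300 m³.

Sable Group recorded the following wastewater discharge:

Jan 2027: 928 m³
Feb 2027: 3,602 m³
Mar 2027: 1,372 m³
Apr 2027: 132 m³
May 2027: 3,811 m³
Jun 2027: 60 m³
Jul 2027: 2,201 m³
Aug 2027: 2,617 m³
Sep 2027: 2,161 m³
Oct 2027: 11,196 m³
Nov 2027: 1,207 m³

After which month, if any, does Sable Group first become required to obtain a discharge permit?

Through Jan 2027: 928 m³
Through Feb 2027: 4,530 m³
Through Mar 2027: 5,902 m³
Through Apr 2027: 6,034 m³
Through May 2027: 9,845 m³
Through Jun 2027: 9,905 m³
Through Jul 2027: 12,106 m³ ← exceeds threshold

Jul 2027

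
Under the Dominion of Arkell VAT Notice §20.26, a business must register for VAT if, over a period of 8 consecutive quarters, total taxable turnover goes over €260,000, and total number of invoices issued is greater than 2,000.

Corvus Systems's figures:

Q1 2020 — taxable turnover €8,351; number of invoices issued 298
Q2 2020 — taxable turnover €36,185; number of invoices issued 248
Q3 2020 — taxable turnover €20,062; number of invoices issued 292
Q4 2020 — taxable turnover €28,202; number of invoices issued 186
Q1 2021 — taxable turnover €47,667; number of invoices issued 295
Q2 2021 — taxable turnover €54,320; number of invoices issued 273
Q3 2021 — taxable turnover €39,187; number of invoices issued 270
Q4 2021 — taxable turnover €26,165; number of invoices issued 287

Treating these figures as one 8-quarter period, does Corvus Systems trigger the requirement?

Yes

Total taxable turnover: €8,351 + €36,185 + €20,062 + €28,202 + €47,667 + €54,320 + €39,187 + €26,165 = €260,139 (> €260,000).
Total number of invoices issued: 298 + 248 + 292 + 186 + 295 + 273 + 270 + 287 = 2,149 (> 2,000).
The test is 'and': both thresholds are exceeded.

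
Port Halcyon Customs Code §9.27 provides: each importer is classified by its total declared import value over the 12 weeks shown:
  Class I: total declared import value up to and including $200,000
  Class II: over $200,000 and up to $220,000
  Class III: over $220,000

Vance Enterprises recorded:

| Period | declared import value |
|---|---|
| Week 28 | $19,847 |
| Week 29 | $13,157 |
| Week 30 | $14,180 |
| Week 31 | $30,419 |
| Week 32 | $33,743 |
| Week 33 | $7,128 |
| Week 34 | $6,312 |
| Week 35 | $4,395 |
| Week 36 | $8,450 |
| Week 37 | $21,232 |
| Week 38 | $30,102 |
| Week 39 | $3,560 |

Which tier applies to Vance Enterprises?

Total declared import value: $19,847 + $13,157 + $14,180 + $30,419 + $33,743 + $7,128 + $6,312 + $4,395 + $8,450 + $21,232 + $30,102 + $3,560 = $192,525.
$192,525 ≤ $200,000, so Class I applies.

Class I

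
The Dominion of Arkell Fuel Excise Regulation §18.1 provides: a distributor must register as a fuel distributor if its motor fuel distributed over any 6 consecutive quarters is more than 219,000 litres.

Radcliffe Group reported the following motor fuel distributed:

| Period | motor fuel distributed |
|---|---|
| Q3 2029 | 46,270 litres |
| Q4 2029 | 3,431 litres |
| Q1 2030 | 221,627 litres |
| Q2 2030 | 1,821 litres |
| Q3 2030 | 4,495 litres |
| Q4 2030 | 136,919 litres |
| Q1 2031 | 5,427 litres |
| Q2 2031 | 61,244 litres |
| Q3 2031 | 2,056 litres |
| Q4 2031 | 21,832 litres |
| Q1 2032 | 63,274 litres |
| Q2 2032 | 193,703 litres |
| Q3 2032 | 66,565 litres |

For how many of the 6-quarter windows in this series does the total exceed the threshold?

7

Q3 2029–Q4 2030: 46,270 litres + 3,431 litres + 221,627 litres + 1,821 litres + 4,495 litres + 136,919 litres = 414,563 litres (over)
Q4 2029–Q1 2031: 3,431 litres + 221,627 litres + 1,821 litres + 4,495 litres + 136,919 litres + 5,427 litres = 373,720 litres (over)
Q1 2030–Q2 2031: 221,627 litres + 1,821 litres + 4,495 litres + 136,919 litres + 5,427 litres + 61,244 litres = 431,533 litres (over)
Q2 2030–Q3 2031: 1,821 litres + 4,495 litres + 136,919 litres + 5,427 litres + 61,244 litres + 2,056 litres = 211,962 litres (under)
Q3 2030–Q4 2031: 4,495 litres + 136,919 litres + 5,427 litres + 61,244 litres + 2,056 litres + 21,832 litres = 231,973 litres (over)
Q4 2030–Q1 2032: 136,919 litres + 5,427 litres + 61,244 litres + 2,056 litres + 21,832 litres + 63,274 litres = 290,752 litres (over)
Q1 2031–Q2 2032: 5,427 litres + 61,244 litres + 2,056 litres + 21,832 litres + 63,274 litres + 193,703 litres = 347,536 litres (over)
Q2 2031–Q3 2032: 61,244 litres + 2,056 litres + 21,832 litres + 63,274 litres + 193,703 litres + 66,565 litres = 408,674 litres (over)
7 windows exceed the threshold.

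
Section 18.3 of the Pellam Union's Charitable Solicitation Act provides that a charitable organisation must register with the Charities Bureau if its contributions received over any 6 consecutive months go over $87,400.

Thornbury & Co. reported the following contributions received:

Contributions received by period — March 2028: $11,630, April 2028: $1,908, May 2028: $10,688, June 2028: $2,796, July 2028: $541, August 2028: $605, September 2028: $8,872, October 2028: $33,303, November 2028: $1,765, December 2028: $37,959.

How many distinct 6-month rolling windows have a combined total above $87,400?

0

March 2028–August 2028: $11,630 + $1,908 + $10,688 + $2,796 + $541 + $605 = $28,168 (under)
April 2028–September 2028: $1,908 + $10,688 + $2,796 + $541 + $605 + $8,872 = $25,410 (under)
May 2028–October 2028: $10,688 + $2,796 + $541 + $605 + $8,872 + $33,303 = $56,805 (under)
June 2028–November 2028: $2,796 + $541 + $605 + $8,872 + $33,303 + $1,765 = $47,882 (under)
July 2028–December 2028: $541 + $605 + $8,872 + $33,303 + $1,765 + $37,959 = $83,045 (under)
0 windows exceed the threshold.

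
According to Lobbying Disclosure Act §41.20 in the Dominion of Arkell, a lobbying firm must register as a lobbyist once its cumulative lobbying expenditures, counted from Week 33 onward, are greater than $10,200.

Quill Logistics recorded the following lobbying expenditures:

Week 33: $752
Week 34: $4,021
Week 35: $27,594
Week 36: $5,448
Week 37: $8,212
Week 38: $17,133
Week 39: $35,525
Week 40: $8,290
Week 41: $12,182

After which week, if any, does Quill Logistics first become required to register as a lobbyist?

Through Week 33: $752
Through Week 34: $4,773
Through Week 35: $32,367 ← exceeds threshold

Week 35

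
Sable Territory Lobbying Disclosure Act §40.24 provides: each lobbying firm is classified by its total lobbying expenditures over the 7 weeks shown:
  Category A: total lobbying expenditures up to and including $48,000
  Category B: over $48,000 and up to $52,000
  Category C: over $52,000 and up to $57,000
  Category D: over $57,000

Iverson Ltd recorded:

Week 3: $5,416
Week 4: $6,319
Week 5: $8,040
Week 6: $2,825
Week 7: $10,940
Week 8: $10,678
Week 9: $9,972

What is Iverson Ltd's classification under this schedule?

Total lobbying expenditures: $5,416 + $6,319 + $8,040 + $2,825 + $10,940 + $10,678 + $9,972 = $54,190.
$52,000 < $54,190 ≤ $57,000, so Category C applies.

Category C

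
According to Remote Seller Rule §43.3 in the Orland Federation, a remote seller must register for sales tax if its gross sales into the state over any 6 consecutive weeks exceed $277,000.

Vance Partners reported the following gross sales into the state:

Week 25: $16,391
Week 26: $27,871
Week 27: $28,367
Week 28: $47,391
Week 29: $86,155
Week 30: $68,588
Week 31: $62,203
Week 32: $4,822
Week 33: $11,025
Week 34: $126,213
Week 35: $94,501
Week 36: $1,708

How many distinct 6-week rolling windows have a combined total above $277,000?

6

Week 25–Week 30: $16,391 + $27,871 + $28,367 + $47,391 + $86,155 + $68,588 = $274,763 (under)
Week 26–Week 31: $27,871 + $28,367 + $47,391 + $86,155 + $68,588 + $62,203 = $320,575 (over)
Week 27–Week 32: $28,367 + $47,391 + $86,155 + $68,588 + $62,203 + $4,822 = $297,526 (over)
Week 28–Week 33: $47,391 + $86,155 + $68,588 + $62,203 + $4,822 + $11,025 = $280,184 (over)
Week 29–Week 34: $86,155 + $68,588 + $62,203 + $4,822 + $11,025 + $126,213 = $359,006 (over)
Week 30–Week 35: $68,588 + $62,203 + $4,822 + $11,025 + $126,213 + $94,501 = $367,352 (over)
Week 31–Week 36: $62,203 + $4,822 + $11,025 + $126,213 + $94,501 + $1,708 = $300,472 (over)
6 windows exceed the threshold.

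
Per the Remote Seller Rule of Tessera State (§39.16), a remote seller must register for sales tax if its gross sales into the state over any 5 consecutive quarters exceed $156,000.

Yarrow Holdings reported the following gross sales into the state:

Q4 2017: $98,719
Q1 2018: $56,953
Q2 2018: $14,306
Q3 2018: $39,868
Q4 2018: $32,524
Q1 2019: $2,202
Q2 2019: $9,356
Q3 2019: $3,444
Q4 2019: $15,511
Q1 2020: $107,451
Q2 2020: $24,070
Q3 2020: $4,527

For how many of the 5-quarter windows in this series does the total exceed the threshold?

2

Q4 2017–Q4 2018: $98,719 + $56,953 + $14,306 + $39,868 + $32,524 = $242,370 (over)
Q1 2018–Q1 2019: $56,953 + $14,306 + $39,868 + $32,524 + $2,202 = $145,853 (under)
Q2 2018–Q2 2019: $14,306 + $39,868 + $32,524 + $2,202 + $9,356 = $98,256 (under)
Q3 2018–Q3 2019: $39,868 + $32,524 + $2,202 + $9,356 + $3,444 = $87,394 (under)
Q4 2018–Q4 2019: $32,524 + $2,202 + $9,356 + $3,444 + $15,511 = $63,037 (under)
Q1 2019–Q1 2020: $2,202 + $9,356 + $3,444 + $15,511 + $107,451 = $137,964 (under)
Q2 2019–Q2 2020: $9,356 + $3,444 + $15,511 + $107,451 + $24,070 = $159,832 (over)
Q3 2019–Q3 2020: $3,444 + $15,511 + $107,451 + $24,070 + $4,527 = $155,003 (under)
2 windows exceed the threshold.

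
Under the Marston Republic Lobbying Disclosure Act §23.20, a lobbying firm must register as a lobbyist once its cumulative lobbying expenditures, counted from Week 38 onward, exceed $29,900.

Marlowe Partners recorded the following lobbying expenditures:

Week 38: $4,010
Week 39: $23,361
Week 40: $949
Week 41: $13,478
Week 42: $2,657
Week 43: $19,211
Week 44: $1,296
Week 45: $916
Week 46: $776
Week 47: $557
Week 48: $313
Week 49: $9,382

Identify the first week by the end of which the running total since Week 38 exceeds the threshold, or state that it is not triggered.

Through Week 38: $4,010
Through Week 39: $27,371
Through Week 40: $28,320
Through Week 41: $41,798 ← exceeds threshold

Week 41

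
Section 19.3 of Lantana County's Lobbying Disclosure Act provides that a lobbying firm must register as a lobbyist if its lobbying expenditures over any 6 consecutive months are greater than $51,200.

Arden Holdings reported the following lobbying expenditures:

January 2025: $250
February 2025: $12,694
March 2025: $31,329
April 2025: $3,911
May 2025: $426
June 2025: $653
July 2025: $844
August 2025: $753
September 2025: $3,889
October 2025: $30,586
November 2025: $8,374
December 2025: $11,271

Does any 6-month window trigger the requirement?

Yes

January 2025–June 2025: $250 + $12,694 + $31,329 + $3,911 + $426 + $653 = $49,263 (under)
February 2025–July 2025: $12,694 + $31,329 + $3,911 + $426 + $653 + $844 = $49,857 (under)
March 2025–August 2025: $31,329 + $3,911 + $426 + $653 + $844 + $753 = $37,916 (under)
April 2025–September 2025: $3,911 + $426 + $653 + $844 + $753 + $3,889 = $10,476 (under)
May 2025–October 2025: $426 + $653 + $844 + $753 + $3,889 + $30,586 = $37,151 (under)
June 2025–November 2025: $653 + $844 + $753 + $3,889 + $30,586 + $8,374 = $45,099 (under)
July 2025–December 2025: $844 + $753 + $3,889 + $30,586 + $8,374 + $11,271 = $55,717 (over)
At least one window exceeds $51,200.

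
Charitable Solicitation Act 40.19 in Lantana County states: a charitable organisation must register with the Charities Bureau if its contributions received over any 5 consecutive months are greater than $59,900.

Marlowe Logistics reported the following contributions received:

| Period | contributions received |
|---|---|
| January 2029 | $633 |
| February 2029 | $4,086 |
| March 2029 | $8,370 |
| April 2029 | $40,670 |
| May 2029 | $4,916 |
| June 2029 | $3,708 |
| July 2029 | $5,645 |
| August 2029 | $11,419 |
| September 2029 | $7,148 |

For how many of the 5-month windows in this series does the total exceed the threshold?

January 2029–May 2029: $633 + $4,086 + $8,370 + $40,670 + $4,916 = $58,675 (under)
February 2029–June 2029: $4,086 + $8,370 + $40,670 + $4,916 + $3,708 = $61,750 (over)
March 2029–July 2029: $8,370 + $40,670 + $4,916 + $3,708 + $5,645 = $63,309 (over)
April 2029–August 2029: $40,670 + $4,916 + $3,708 + $5,645 + $11,419 = $66,358 (over)
May 2029–September 2029: $4,916 + $3,708 + $5,645 + $11,419 + $7,148 = $32,836 (under)
3 windows exceed the threshold.

3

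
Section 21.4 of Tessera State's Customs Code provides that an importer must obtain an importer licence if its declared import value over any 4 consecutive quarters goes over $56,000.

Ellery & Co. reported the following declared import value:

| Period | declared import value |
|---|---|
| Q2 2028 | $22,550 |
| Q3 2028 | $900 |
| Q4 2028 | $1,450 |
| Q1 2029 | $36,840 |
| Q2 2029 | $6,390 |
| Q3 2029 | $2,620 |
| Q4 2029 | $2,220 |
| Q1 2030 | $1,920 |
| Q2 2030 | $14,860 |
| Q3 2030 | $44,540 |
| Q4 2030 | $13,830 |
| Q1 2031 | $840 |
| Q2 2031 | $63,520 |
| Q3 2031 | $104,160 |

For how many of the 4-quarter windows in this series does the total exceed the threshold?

Q2 2028–Q1 2029: $22,550 + $900 + $1,450 + $36,840 = $61,740 (over)
Q3 2028–Q2 2029: $900 + $1,450 + $36,840 + $6,390 = $45,580 (under)
Q4 2028–Q3 2029: $1,450 + $36,840 + $6,390 + $2,620 = $47,300 (under)
Q1 2029–Q4 2029: $36,840 + $6,390 + $2,620 + $2,220 = $48,070 (under)
Q2 2029–Q1 2030: $6,390 + $2,620 + $2,220 + $1,920 = $13,150 (under)
Q3 2029–Q2 2030: $2,620 + $2,220 + $1,920 + $14,860 = $21,620 (under)
Q4 2029–Q3 2030: $2,220 + $1,920 + $14,860 + $44,540 = $63,540 (over)
Q1 2030–Q4 2030: $1,920 + $14,860 + $44,540 + $13,830 = $75,150 (over)
Q2 2030–Q1 2031: $14,860 + $44,540 + $13,830 + $840 = $74,070 (over)
Q3 2030–Q2 2031: $44,540 + $13,830 + $840 + $63,520 = $122,730 (over)
Q4 2030–Q3 2031: $13,830 + $840 + $63,520 + $104,160 = $182,350 (over)
6 windows exceed the threshold.

6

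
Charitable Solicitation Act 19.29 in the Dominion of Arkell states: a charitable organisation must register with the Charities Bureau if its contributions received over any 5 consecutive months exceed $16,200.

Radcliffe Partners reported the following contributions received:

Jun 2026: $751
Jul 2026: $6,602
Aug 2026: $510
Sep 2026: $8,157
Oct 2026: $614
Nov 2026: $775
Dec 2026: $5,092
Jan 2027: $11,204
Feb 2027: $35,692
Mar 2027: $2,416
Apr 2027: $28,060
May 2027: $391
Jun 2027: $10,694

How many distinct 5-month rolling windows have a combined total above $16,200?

Jun 2026–Oct 2026: $751 + $6,602 + $510 + $8,157 + $614 = $16,634 (over)
Jul 2026–Nov 2026: $6,602 + $510 + $8,157 + $614 + $775 = $16,658 (over)
Aug 2026–Dec 2026: $510 + $8,157 + $614 + $775 + $5,092 = $15,148 (under)
Sep 2026–Jan 2027: $8,157 + $614 + $775 + $5,092 + $11,204 = $25,842 (over)
Oct 2026–Feb 2027: $614 + $775 + $5,092 + $11,204 + $35,692 = $53,377 (over)
Nov 2026–Mar 2027: $775 + $5,092 + $11,204 + $35,692 + $2,416 = $55,179 (over)
Dec 2026–Apr 2027: $5,092 + $11,204 + $35,692 + $2,416 + $28,060 = $82,464 (over)
Jan 2027–May 2027: $11,204 + $35,692 + $2,416 + $28,060 + $391 = $77,763 (over)
Feb 2027–Jun 2027: $35,692 + $2,416 + $28,060 + $391 + $10,694 = $77,253 (over)
8 windows exceed the threshold.

8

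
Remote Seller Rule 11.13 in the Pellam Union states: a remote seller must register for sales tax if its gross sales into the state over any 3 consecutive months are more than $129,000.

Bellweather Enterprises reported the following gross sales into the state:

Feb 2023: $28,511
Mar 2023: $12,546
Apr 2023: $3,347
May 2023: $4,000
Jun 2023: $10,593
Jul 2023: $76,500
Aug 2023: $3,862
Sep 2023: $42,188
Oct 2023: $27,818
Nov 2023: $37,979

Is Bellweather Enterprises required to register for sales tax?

Feb 2023–Apr 2023: $28,511 + $12,546 + $3,347 = $44,404 (under)
Mar 2023–May 2023: $12,546 + $3,347 + $4,000 = $19,893 (under)
Apr 2023–Jun 2023: $3,347 + $4,000 + $10,593 = $17,940 (under)
May 2023–Jul 2023: $4,000 + $10,593 + $76,500 = $91,093 (under)
Jun 2023–Aug 2023: $10,593 + $76,500 + $3,862 = $90,955 (under)
Jul 2023–Sep 2023: $76,500 + $3,862 + $42,188 = $122,550 (under)
Aug 2023–Oct 2023: $3,862 + $42,188 + $27,818 = $73,868 (under)
Sep 2023–Nov 2023: $42,188 + $27,818 + $37,979 = $107,985 (under)
No window exceeds $129,000.

No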